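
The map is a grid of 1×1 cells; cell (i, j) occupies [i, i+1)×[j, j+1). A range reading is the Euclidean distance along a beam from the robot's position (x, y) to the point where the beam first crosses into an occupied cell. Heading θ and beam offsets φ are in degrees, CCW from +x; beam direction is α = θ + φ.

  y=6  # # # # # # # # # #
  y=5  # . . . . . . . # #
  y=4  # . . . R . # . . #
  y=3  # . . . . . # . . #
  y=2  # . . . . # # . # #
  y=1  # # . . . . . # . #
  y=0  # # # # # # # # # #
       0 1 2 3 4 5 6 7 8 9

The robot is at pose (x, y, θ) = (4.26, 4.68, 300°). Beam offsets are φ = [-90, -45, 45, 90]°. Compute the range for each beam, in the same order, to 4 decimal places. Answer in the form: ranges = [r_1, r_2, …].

ranges = [3.7643, 3.8098, 1.8014, 2.6400]

beam 1: φ=-90°, α=210°
  direction (-0.8660, -0.5000); cell (4,4); t to first gridline: x 0.3002, y 1.3600 (then +1.1547 / +2.0000)
    (3,4) via x @ 0.3002
    (3,3) via y @ 1.3600
    (2,3) via x @ 1.4549
    (1,3) via x @ 2.6096
    (1,2) via y @ 3.3600
    (0,2) via x @ 3.7643  # hit
  → r_1 = 3.7643
beam 2: φ=-45°, α=255°
  direction (-0.2588, -0.9659); cell (4,4); t to first gridline: x 1.0046, y 0.7040 (then +3.8637 / +1.0353)
    (4,3) via y @ 0.7040
    (3,3) via x @ 1.0046
    (3,2) via y @ 1.7393
    (3,1) via y @ 2.7745
    (3,0) via y @ 3.8098  # hit
  → r_2 = 3.8098
beam 3: φ=45°, α=345°
  direction (0.9659, -0.2588); cell (4,4); t to first gridline: x 0.7661, y 2.6273 (then +1.0353 / +3.8637)
    (5,4) via x @ 0.7661
    (6,4) via x @ 1.8014  # hit
  → r_3 = 1.8014
beam 4: φ=90°, α=30°
  direction (0.8660, 0.5000); cell (4,4); t to first gridline: x 0.8545, y 0.6400 (then +1.1547 / +2.0000)
    (4,5) via y @ 0.6400
    (5,5) via x @ 0.8545
    (6,5) via x @ 2.0092
    (6,6) via y @ 2.6400  # hit
  → r_4 = 2.6400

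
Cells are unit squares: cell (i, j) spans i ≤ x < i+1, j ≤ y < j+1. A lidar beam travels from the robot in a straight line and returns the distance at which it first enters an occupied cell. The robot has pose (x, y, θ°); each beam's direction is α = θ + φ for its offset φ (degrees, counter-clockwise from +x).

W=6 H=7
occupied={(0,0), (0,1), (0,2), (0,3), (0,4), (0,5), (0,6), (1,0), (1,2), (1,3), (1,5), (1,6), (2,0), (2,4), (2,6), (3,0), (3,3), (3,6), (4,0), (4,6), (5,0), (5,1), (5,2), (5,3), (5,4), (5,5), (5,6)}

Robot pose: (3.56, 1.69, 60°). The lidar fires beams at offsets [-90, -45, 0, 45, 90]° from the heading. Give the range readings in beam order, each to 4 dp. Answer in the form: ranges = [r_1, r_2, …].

beam 1: φ=-90°, α=330°
  direction (0.8660, -0.5000); cell (3,1); t to first gridline: x 0.5081, y 1.3800 (then +1.1547 / +2.0000)
    (4,1) via x @ 0.5081
    (4,0) via y @ 1.3800  # hit
  → r_1 = 1.3800
beam 2: φ=-45°, α=15°
  direction (0.9659, 0.2588); cell (3,1); t to first gridline: x 0.4555, y 1.1977 (then +1.0353 / +3.8637)
    (4,1) via x @ 0.4555
    (4,2) via y @ 1.1977
    (5,2) via x @ 1.4908  # hit
  → r_2 = 1.4908
beam 3: φ=0°, α=60°
  direction (0.5000, 0.8660); cell (3,1); t to first gridline: x 0.8800, y 0.3580 (then +2.0000 / +1.1547)
    (3,2) via y @ 0.3580
    (4,2) via x @ 0.8800
    (4,3) via y @ 1.5127
    (4,4) via y @ 2.6674
    (5,4) via x @ 2.8800  # hit
  → r_3 = 2.8800
beam 4: φ=45°, α=105°
  direction (-0.2588, 0.9659); cell (3,1); t to first gridline: x 2.1637, y 0.3209 (then +3.8637 / +1.0353)
    (3,2) via y @ 0.3209
    (3,3) via y @ 1.3562  # hit
  → r_4 = 1.3562
beam 5: φ=90°, α=150°
  direction (-0.8660, 0.5000); cell (3,1); t to first gridline: x 0.6466, y 0.6200 (then +1.1547 / +2.0000)
    (3,2) via y @ 0.6200
    (2,2) via x @ 0.6466
    (1,2) via x @ 1.8013  # hit
  → r_5 = 1.8013

ranges = [1.3800, 1.4908, 2.8800, 1.3562, 1.8013]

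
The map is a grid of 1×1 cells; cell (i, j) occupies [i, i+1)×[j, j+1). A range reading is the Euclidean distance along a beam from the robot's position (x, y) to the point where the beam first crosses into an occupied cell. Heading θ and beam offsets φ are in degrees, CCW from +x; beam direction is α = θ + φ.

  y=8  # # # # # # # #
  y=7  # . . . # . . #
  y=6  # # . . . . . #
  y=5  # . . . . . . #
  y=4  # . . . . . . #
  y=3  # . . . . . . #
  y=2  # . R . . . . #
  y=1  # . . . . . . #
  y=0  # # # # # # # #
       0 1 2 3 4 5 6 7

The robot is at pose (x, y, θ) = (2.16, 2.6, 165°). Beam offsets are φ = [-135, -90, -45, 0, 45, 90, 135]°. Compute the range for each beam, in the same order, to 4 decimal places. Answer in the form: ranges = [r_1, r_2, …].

ranges = [5.5888, 5.5905, 2.3200, 1.2009, 1.3395, 1.6564, 1.8475]

beam 1: φ=-135°, α=30°
  cosα=0.8660 sinα=0.5000 | (2,2) | tMaxX 0.9699 tMaxY 0.8000 | tΔX 1.1547 tΔY 2.0000
    t=0.8000 [y] (2,3)
    t=0.9699 [x] (3,3)
    t=2.1246 [x] (4,3)
    t=2.8000 [y] (4,4)
    t=3.2793 [x] (5,4)
    t=4.4341 [x] (6,4)
    t=4.8000 [y] (6,5)
    t=5.5888 [x] (7,5) — stop
  → r_1 = 5.5888
beam 2: φ=-90°, α=75°
  cosα=0.2588 sinα=0.9659 | (2,2) | tMaxX 3.2455 tMaxY 0.4141 | tΔX 3.8637 tΔY 1.0353
    t=0.4141 [y] (2,3)
    t=1.4494 [y] (2,4)
    t=2.4847 [y] (2,5)
    t=3.2455 [x] (3,5)
    t=3.5199 [y] (3,6)
    t=4.5552 [y] (3,7)
    t=5.5905 [y] (3,8) — stop
  → r_2 = 5.5905
beam 3: φ=-45°, α=120°
  cosα=-0.5000 sinα=0.8660 | (2,2) | tMaxX 0.3200 tMaxY 0.4619 | tΔX 2.0000 tΔY 1.1547
    t=0.3200 [x] (1,2)
    t=0.4619 [y] (1,3)
    t=1.6166 [y] (1,4)
    t=2.3200 [x] (0,4) — stop
  → r_3 = 2.3200
beam 4: φ=0°, α=165°
  cosα=-0.9659 sinα=0.2588 | (2,2) | tMaxX 0.1656 tMaxY 1.5455 | tΔX 1.0353 tΔY 3.8637
    t=0.1656 [x] (1,2)
    t=1.2009 [x] (0,2) — stop
  → r_4 = 1.2009
beam 5: φ=45°, α=210°
  cosα=-0.8660 sinα=-0.5000 | (2,2) | tMaxX 0.1848 tMaxY 1.2000 | tΔX 1.1547 tΔY 2.0000
    t=0.1848 [x] (1,2)
    t=1.2000 [y] (1,1)
    t=1.3395 [x] (0,1) — stop
  → r_5 = 1.3395
beam 6: φ=90°, α=255°
  cosα=-0.2588 sinα=-0.9659 | (2,2) | tMaxX 0.6182 tMaxY 0.6212 | tΔX 3.8637 tΔY 1.0353
    t=0.6182 [x] (1,2)
    t=0.6212 [y] (1,1)
    t=1.6564 [y] (1,0) — stop
  → r_6 = 1.6564
beam 7: φ=135°, α=300°
  cosα=0.5000 sinα=-0.8660 | (2,2) | tMaxX 1.6800 tMaxY 0.6928 | tΔX 2.0000 tΔY 1.1547
    t=0.6928 [y] (2,1)
    t=1.6800 [x] (3,1)
    t=1.8475 [y] (3,0) — stop
  → r_7 = 1.8475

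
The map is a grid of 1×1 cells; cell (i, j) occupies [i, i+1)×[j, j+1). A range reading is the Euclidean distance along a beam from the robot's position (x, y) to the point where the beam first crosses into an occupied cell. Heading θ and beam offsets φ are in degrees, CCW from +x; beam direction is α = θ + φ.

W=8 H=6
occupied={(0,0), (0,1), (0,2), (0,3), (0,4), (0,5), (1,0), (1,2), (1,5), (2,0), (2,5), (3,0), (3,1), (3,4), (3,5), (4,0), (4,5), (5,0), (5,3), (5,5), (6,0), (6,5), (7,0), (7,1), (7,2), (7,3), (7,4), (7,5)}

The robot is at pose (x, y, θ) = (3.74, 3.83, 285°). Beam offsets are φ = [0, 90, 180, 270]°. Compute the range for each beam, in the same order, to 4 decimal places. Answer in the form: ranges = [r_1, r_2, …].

beam 1: φ=0°, α=285°
  direction (0.2588, -0.9659); cell (3,3); t to first gridline: x 1.0046, y 0.8593 (then +3.8637 / +1.0353)
    (3,2) via y @ 0.8593
    (4,2) via x @ 1.0046
    (4,1) via y @ 1.8946
    (4,0) via y @ 2.9298  # hit
  → r_1 = 2.9298
beam 2: φ=90°, α=15°
  direction (0.9659, 0.2588); cell (3,3); t to first gridline: x 0.2692, y 0.6568 (then +1.0353 / +3.8637)
    (4,3) via x @ 0.2692
    (4,4) via y @ 0.6568
    (5,4) via x @ 1.3044
    (6,4) via x @ 2.3397
    (7,4) via x @ 3.3750  # hit
  → r_2 = 3.3750
beam 3: φ=180°, α=105°
  direction (-0.2588, 0.9659); cell (3,3); t to first gridline: x 2.8591, y 0.1760 (then +3.8637 / +1.0353)
    (3,4) via y @ 0.1760  # hit
  → r_3 = 0.1760
beam 4: φ=270°, α=195°
  direction (-0.9659, -0.2588); cell (3,3); t to first gridline: x 0.7661, y 3.2069 (then +1.0353 / +3.8637)
    (2,3) via x @ 0.7661
    (1,3) via x @ 1.8014
    (0,3) via x @ 2.8367  # hit
  → r_4 = 2.8367

ranges = [2.9298, 3.3750, 0.1760, 2.8367]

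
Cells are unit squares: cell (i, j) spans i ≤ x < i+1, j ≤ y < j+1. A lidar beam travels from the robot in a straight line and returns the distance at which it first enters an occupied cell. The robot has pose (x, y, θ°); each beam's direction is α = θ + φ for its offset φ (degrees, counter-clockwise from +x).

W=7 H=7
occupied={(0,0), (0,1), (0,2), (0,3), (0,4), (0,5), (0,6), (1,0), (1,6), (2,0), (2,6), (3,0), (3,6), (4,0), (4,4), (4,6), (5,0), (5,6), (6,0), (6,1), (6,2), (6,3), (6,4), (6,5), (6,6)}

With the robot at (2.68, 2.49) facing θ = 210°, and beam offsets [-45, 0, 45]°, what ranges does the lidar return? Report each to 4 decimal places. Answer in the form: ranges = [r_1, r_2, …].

beam 1: φ=-45°, α=165°
  direction (-0.9659, 0.2588); cell (2,2); t to first gridline: x 0.7040, y 1.9705 (then +1.0353 / +3.8637)
    (1,2) via x @ 0.7040
    (0,2) via x @ 1.7393  # hit
  → r_1 = 1.7393
beam 2: φ=0°, α=210°
  direction (-0.8660, -0.5000); cell (2,2); t to first gridline: x 0.7852, y 0.9800 (then +1.1547 / +2.0000)
    (1,2) via x @ 0.7852
    (1,1) via y @ 0.9800
    (0,1) via x @ 1.9399  # hit
  → r_2 = 1.9399
beam 3: φ=45°, α=255°
  direction (-0.2588, -0.9659); cell (2,2); t to first gridline: x 2.6273, y 0.5073 (then +3.8637 / +1.0353)
    (2,1) via y @ 0.5073
    (2,0) via y @ 1.5426  # hit
  → r_3 = 1.5426

ranges = [1.7393, 1.9399, 1.5426]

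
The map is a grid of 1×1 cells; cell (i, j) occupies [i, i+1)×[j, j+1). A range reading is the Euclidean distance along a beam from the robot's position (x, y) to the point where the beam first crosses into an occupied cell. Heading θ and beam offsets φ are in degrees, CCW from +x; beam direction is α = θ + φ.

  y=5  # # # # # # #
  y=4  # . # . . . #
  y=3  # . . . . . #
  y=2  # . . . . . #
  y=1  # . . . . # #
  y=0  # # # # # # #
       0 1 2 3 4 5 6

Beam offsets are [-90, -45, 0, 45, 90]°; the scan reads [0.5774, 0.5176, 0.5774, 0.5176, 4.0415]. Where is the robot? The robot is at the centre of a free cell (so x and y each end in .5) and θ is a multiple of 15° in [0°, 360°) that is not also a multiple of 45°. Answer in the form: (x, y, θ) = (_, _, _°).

Enumerate (i+0.5, j+0.5, θ) over the 18 free cells and 16 admissible headings. For each, cast all 5 beams and compare to the given ranges.
  (1.5, 1.5, 120°): beam 1 = 5.1962 ≠ 0.5774 ✗
  (5.5, 3.5, 330°): beam 1 = 2.8868 ≠ 0.5774 ✗
  (3.5, 4.5, 165°): beam 1 = 0.5176 ≠ 0.5774 ✗
  (1.5, 2.5, 345°): beam 1 = 1.5529 ≠ 0.5774 ✗
  (4.5, 1.5, 300°): beam 1 = 1.0000 ≠ 0.5774 ✗
  …
  (3.5, 4.5, 150°): r_1=0.5774, r_2=0.5176, r_3=0.5774, r_4=0.5176, r_5=4.0415 — all match ✓
Unique over the lattice → pose = (3.5, 4.5, 150°).

(x, y, θ) = (3.5, 4.5, 150°)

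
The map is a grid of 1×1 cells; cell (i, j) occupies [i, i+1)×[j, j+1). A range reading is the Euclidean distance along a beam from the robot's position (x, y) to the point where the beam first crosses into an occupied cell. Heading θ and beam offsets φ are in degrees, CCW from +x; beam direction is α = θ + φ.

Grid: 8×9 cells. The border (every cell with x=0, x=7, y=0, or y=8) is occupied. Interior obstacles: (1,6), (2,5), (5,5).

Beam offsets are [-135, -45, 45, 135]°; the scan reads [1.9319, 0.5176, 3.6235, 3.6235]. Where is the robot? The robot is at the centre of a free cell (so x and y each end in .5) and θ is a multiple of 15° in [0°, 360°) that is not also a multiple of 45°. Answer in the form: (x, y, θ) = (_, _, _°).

Enumerate (i+0.5, j+0.5, θ) over the 39 free cells and 16 admissible headings. For each, cast all 4 beams and compare to the given ranges.
  (3.5, 7.5, 75°): beam 1 = 7.0000 ≠ 1.9319 ✗
  (5.5, 2.5, 105°): beam 1 = 1.7321 ≠ 1.9319 ✗
  (3.5, 1.5, 210°): beam 1 = 6.7293 ≠ 1.9319 ✗
  (3.5, 3.5, 240°): beam 2 = 2.5882 ≠ 0.5176 ✗
  (2.5, 6.5, 15°): beam 1 = 0.5774 ≠ 1.9319 ✗
  …
  (3.5, 1.5, 330°): r_1=1.9319, r_2=0.5176, r_3=3.6235, r_4=3.6235 — all match ✓
No second candidate reproduces the full scan.

(x, y, θ) = (3.5, 1.5, 330°)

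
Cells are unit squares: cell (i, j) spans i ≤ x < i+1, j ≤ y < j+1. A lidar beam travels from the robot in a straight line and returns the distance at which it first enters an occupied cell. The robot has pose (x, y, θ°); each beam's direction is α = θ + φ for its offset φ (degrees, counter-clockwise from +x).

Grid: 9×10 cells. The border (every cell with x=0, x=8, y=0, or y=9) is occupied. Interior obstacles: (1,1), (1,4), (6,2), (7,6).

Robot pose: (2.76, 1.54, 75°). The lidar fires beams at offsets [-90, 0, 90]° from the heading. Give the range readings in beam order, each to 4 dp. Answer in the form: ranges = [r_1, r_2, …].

ranges = [2.0864, 7.7232, 0.7868]

beam 1: φ=-90°, α=345°
  dir = (cos 345°, sin 345°) = (0.9659, -0.2588); from cell (2,1)
  next x-line at t=0.2485, next y-line at t=2.0864; Δt_x=1.0353, Δt_y=3.8637
    x: enter (3,1) at t=0.2485
    x: enter (4,1) at t=1.2837
    y: enter (4,0) at t=2.0864 ← occupied
  → r_1 = 2.0864
beam 2: φ=0°, α=75°
  dir = (cos 75°, sin 75°) = (0.2588, 0.9659); from cell (2,1)
  next x-line at t=0.9273, next y-line at t=0.4762; Δt_x=3.8637, Δt_y=1.0353
    y: enter (2,2) at t=0.4762
    x: enter (3,2) at t=0.9273
    y: enter (3,3) at t=1.5115
    y: enter (3,4) at t=2.5468
    y: enter (3,5) at t=3.5821
    y: enter (3,6) at t=4.6173
    x: enter (4,6) at t=4.7910
    y: enter (4,7) at t=5.6526
    y: enter (4,8) at t=6.6879
    y: enter (4,9) at t=7.7232 ← occupied
  → r_2 = 7.7232
beam 3: φ=90°, α=165°
  dir = (cos 165°, sin 165°) = (-0.9659, 0.2588); from cell (2,1)
  next x-line at t=0.7868, next y-line at t=1.7773; Δt_x=1.0353, Δt_y=3.8637
    x: enter (1,1) at t=0.7868 ← occupied
  → r_3 = 0.7868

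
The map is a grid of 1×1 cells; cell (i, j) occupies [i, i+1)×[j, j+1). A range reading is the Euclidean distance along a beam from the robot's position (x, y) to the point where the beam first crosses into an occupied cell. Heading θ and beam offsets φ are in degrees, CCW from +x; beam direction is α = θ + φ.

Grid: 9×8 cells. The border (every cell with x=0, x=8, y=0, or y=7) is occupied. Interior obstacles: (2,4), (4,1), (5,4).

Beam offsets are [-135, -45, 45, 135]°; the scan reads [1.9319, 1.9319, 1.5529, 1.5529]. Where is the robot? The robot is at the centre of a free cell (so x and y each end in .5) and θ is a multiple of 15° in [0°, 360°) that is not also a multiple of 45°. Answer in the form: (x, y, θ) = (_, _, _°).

(x, y, θ) = (6.5, 2.5, 240°)

Enumerate (i+0.5, j+0.5, θ) over the 39 free cells and 16 admissible headings. For each, cast all 4 beams and compare to the given ranges.
  (6.5, 6.5, 210°): beam 1 = 0.5176 ≠ 1.9319 ✗
  (4.5, 4.5, 240°): beam 1 = 2.5882 ≠ 1.9319 ✗
  (7.5, 5.5, 30°): beam 1 = 4.6587 ≠ 1.9319 ✗
  (5.5, 2.5, 150°): beam 1 = 2.5882 ≠ 1.9319 ✗
  (6.5, 4.5, 120°): beam 1 = 1.5529 ≠ 1.9319 ✗
  …
  (6.5, 2.5, 240°): r_1=1.9319, r_2=1.9319, r_3=1.5529, r_4=1.5529 — all match ✓
Unique over the lattice → pose = (6.5, 2.5, 240°).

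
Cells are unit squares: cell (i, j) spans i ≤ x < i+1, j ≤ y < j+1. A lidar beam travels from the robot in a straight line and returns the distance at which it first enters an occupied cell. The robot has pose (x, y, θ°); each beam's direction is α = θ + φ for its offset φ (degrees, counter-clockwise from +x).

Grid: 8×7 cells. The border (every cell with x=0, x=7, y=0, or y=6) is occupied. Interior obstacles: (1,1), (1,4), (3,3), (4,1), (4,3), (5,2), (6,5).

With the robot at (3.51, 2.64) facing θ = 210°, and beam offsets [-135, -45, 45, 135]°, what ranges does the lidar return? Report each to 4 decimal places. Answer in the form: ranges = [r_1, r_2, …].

beam 1: φ=-135°, α=75°
  cosα=0.2588 sinα=0.9659 | (3,2) | tMaxX 1.8932 tMaxY 0.3727 | tΔX 3.8637 tΔY 1.0353
    t=0.3727 [y] (3,3) — stop
  → r_1 = 0.3727
beam 2: φ=-45°, α=165°
  cosα=-0.9659 sinα=0.2588 | (3,2) | tMaxX 0.5280 tMaxY 1.3909 | tΔX 1.0353 tΔY 3.8637
    t=0.5280 [x] (2,2)
    t=1.3909 [y] (2,3)
    t=1.5633 [x] (1,3)
    t=2.5985 [x] (0,3) — stop
  → r_2 = 2.5985
beam 3: φ=45°, α=255°
  cosα=-0.2588 sinα=-0.9659 | (3,2) | tMaxX 1.9705 tMaxY 0.6626 | tΔX 3.8637 tΔY 1.0353
    t=0.6626 [y] (3,1)
    t=1.6979 [y] (3,0) — stop
  → r_3 = 1.6979
beam 4: φ=135°, α=345°
  cosα=0.9659 sinα=-0.2588 | (3,2) | tMaxX 0.5073 tMaxY 2.4728 | tΔX 1.0353 tΔY 3.8637
    t=0.5073 [x] (4,2)
    t=1.5426 [x] (5,2) — stop
  → r_4 = 1.5426

ranges = [0.3727, 2.5985, 1.6979, 1.5426]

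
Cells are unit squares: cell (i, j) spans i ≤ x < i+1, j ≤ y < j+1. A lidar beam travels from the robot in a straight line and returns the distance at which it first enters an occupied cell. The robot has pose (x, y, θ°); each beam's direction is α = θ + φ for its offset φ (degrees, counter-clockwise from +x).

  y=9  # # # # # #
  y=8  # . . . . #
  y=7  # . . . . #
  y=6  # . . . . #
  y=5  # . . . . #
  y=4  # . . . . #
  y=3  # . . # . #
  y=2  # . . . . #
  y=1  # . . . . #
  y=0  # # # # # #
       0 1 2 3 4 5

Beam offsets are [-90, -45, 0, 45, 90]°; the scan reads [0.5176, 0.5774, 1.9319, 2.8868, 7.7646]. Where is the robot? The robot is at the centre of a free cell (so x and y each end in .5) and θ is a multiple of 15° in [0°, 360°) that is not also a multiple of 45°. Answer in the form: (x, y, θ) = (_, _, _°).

Candidates: 31 free-cell centres × 16 headings = 496 poses. Raycast each; keep the one whose scan matches to 4 dp.
  (3.5, 8.5, 240°): beam 1 = 1.0000 ≠ 0.5176 ✗
  (3.5, 7.5, 300°): beam 1 = 2.8868 ≠ 0.5176 ✗
  (4.5, 2.5, 255°): beam 1 = 3.6235 ≠ 0.5176 ✗
  (1.5, 2.5, 15°): beam 1 = 1.5529 ≠ 0.5176 ✗
  …
  (3.5, 8.5, 165°): r_1=0.5176, r_2=0.5774, r_3=1.9319, r_4=2.8868, r_5=7.7646 — all match ✓
No second candidate reproduces the full scan.

(x, y, θ) = (3.5, 8.5, 165°)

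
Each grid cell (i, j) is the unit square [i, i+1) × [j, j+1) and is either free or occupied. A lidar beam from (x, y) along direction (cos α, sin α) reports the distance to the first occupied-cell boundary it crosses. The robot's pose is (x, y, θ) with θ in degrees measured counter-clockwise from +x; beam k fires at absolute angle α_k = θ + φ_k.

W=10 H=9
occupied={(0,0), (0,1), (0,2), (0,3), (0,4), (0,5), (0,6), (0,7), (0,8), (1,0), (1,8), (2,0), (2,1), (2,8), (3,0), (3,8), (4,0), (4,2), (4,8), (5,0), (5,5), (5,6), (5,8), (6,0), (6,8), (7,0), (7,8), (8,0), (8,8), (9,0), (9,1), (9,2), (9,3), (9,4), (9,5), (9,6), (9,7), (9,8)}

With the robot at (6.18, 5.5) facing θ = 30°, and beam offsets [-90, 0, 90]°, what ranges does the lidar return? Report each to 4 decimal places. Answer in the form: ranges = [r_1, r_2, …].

beam 1: φ=-90°, α=300°
  d=(0.5000,-0.8660)  start (6,5)  tX=1.6400 tY=0.5774  stride 1/|dx|=2.0000 1/|dy|=1.1547
    cross y-line → (6,4), t=0.5774
    cross x-line → (7,4), t=1.6400
    cross y-line → (7,3), t=1.7321
    cross y-line → (7,2), t=2.8868
    cross x-line → (8,2), t=3.6400
    cross y-line → (8,1), t=4.0415
    cross y-line → (8,0), t=5.1962 (wall)
  → r_1 = 5.1962
beam 2: φ=0°, α=30°
  d=(0.8660,0.5000)  start (6,5)  tX=0.9469 tY=1.0000  stride 1/|dx|=1.1547 1/|dy|=2.0000
    cross x-line → (7,5), t=0.9469
    cross y-line → (7,6), t=1.0000
    cross x-line → (8,6), t=2.1016
    cross y-line → (8,7), t=3.0000
    cross x-line → (9,7), t=3.2563 (wall)
  → r_2 = 3.2563
beam 3: φ=90°, α=120°
  d=(-0.5000,0.8660)  start (6,5)  tX=0.3600 tY=0.5774  stride 1/|dx|=2.0000 1/|dy|=1.1547
    cross x-line → (5,5), t=0.3600 (wall)
  → r_3 = 0.3600

ranges = [5.1962, 3.2563, 0.3600]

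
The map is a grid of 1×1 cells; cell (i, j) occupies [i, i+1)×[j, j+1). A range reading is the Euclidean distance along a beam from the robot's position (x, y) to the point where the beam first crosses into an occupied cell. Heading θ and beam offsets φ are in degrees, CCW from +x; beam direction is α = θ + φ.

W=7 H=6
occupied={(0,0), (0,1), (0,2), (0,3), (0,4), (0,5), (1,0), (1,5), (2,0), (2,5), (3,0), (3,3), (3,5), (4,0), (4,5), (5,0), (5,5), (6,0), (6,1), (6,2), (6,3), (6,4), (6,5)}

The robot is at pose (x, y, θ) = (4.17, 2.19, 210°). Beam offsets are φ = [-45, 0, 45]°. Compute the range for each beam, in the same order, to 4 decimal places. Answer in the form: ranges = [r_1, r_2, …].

ranges = [3.2818, 2.3800, 1.2320]

beam 1: φ=-45°, α=165°
  dir = (cos 165°, sin 165°) = (-0.9659, 0.2588); from cell (4,2)
  next x-line at t=0.1760, next y-line at t=3.1296; Δt_x=1.0353, Δt_y=3.8637
    x: enter (3,2) at t=0.1760
    x: enter (2,2) at t=1.2113
    x: enter (1,2) at t=2.2465
    y: enter (1,3) at t=3.1296
    x: enter (0,3) at t=3.2818 ← occupied
  → r_1 = 3.2818
beam 2: φ=0°, α=210°
  dir = (cos 210°, sin 210°) = (-0.8660, -0.5000); from cell (4,2)
  next x-line at t=0.1963, next y-line at t=0.3800; Δt_x=1.1547, Δt_y=2.0000
    x: enter (3,2) at t=0.1963
    y: enter (3,1) at t=0.3800
    x: enter (2,1) at t=1.3510
    y: enter (2,0) at t=2.3800 ← occupied
  → r_2 = 2.3800
beam 3: φ=45°, α=255°
  dir = (cos 255°, sin 255°) = (-0.2588, -0.9659); from cell (4,2)
  next x-line at t=0.6568, next y-line at t=0.1967; Δt_x=3.8637, Δt_y=1.0353
    y: enter (4,1) at t=0.1967
    x: enter (3,1) at t=0.6568
    y: enter (3,0) at t=1.2320 ← occupied
  → r_3 = 1.2320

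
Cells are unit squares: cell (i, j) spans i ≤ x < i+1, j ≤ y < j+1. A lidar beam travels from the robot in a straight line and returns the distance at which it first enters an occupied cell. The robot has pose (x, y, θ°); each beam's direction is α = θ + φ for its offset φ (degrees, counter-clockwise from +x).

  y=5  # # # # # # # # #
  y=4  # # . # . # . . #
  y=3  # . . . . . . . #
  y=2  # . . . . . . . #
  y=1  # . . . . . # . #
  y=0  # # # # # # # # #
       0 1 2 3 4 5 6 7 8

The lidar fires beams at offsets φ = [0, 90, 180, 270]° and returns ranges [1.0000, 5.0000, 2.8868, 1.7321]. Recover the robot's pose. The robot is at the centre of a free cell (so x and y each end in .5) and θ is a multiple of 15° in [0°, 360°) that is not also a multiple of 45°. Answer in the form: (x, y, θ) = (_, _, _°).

(x, y, θ) = (6.5, 3.5, 120°)

The pose lattice has 24·16 = 384 candidates. Test each by forward raycasting.
  (2.5, 3.5, 105°): beam 1 = 1.5529 ≠ 1.0000 ✗
  (4.5, 3.5, 60°): beam 2 = 1.0000 ≠ 5.0000 ✗
  (1.5, 3.5, 255°): beam 1 = 1.9319 ≠ 1.0000 ✗
  (7.5, 3.5, 30°): beam 1 = 0.5774 ≠ 1.0000 ✗
  …
  (6.5, 3.5, 120°): r_1=1.0000, r_2=5.0000, r_3=2.8868, r_4=1.7321 — all match ✓
Unique over the lattice → pose = (6.5, 3.5, 120°).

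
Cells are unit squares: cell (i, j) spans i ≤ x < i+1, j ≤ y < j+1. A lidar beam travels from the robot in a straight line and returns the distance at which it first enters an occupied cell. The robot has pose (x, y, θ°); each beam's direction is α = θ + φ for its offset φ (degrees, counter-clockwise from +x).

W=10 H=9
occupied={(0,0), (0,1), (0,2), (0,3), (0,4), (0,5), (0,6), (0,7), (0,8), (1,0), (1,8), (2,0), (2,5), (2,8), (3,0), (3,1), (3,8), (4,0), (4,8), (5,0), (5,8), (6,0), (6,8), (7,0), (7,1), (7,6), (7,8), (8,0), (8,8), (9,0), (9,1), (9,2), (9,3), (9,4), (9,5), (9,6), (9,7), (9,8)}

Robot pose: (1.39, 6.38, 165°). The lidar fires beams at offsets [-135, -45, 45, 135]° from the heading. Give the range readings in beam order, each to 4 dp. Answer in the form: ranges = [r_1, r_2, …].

ranges = [3.2400, 0.7800, 0.4503, 1.2200]

beam 1: φ=-135°, α=30°
  direction (0.8660, 0.5000); cell (1,6); t to first gridline: x 0.7044, y 1.2400 (then +1.1547 / +2.0000)
    (2,6) via x @ 0.7044
    (2,7) via y @ 1.2400
    (3,7) via x @ 1.8591
    (4,7) via x @ 3.0138
    (4,8) via y @ 3.2400  # hit
  → r_1 = 3.2400
beam 2: φ=-45°, α=120°
  direction (-0.5000, 0.8660); cell (1,6); t to first gridline: x 0.7800, y 0.7159 (then +2.0000 / +1.1547)
    (1,7) via y @ 0.7159
    (0,7) via x @ 0.7800  # hit
  → r_2 = 0.7800
beam 3: φ=45°, α=210°
  direction (-0.8660, -0.5000); cell (1,6); t to first gridline: x 0.4503, y 0.7600 (then +1.1547 / +2.0000)
    (0,6) via x @ 0.4503  # hit
  → r_3 = 0.4503
beam 4: φ=135°, α=300°
  direction (0.5000, -0.8660); cell (1,6); t to first gridline: x 1.2200, y 0.4388 (then +2.0000 / +1.1547)
    (1,5) via y @ 0.4388
    (2,5) via x @ 1.2200  # hit
  → r_4 = 1.2200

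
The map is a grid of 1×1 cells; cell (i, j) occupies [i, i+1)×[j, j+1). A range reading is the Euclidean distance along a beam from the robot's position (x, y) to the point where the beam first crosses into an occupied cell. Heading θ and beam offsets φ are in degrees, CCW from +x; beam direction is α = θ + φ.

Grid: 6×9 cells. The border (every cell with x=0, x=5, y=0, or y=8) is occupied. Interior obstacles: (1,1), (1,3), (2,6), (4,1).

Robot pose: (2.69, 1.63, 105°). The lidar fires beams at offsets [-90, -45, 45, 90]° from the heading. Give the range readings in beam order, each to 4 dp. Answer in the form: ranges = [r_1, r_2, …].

beam 1: φ=-90°, α=15°
  dir = (cos 15°, sin 15°) = (0.9659, 0.2588); from cell (2,1)
  next x-line at t=0.3209, next y-line at t=1.4296; Δt_x=1.0353, Δt_y=3.8637
    x: enter (3,1) at t=0.3209
    x: enter (4,1) at t=1.3562 ← occupied
  → r_1 = 1.3562
beam 2: φ=-45°, α=60°
  dir = (cos 60°, sin 60°) = (0.5000, 0.8660); from cell (2,1)
  next x-line at t=0.6200, next y-line at t=0.4272; Δt_x=2.0000, Δt_y=1.1547
    y: enter (2,2) at t=0.4272
    x: enter (3,2) at t=0.6200
    y: enter (3,3) at t=1.5819
    x: enter (4,3) at t=2.6200
    y: enter (4,4) at t=2.7366
    y: enter (4,5) at t=3.8913
    x: enter (5,5) at t=4.6200 ← occupied
  → r_2 = 4.6200
beam 3: φ=45°, α=150°
  dir = (cos 150°, sin 150°) = (-0.8660, 0.5000); from cell (2,1)
  next x-line at t=0.7967, next y-line at t=0.7400; Δt_x=1.1547, Δt_y=2.0000
    y: enter (2,2) at t=0.7400
    x: enter (1,2) at t=0.7967
    x: enter (0,2) at t=1.9514 ← occupied
  → r_3 = 1.9514
beam 4: φ=90°, α=195°
  dir = (cos 195°, sin 195°) = (-0.9659, -0.2588); from cell (2,1)
  next x-line at t=0.7143, next y-line at t=2.4341; Δt_x=1.0353, Δt_y=3.8637
    x: enter (1,1) at t=0.7143 ← occupied
  → r_4 = 0.7143

ranges = [1.3562, 4.6200, 1.9514, 0.7143]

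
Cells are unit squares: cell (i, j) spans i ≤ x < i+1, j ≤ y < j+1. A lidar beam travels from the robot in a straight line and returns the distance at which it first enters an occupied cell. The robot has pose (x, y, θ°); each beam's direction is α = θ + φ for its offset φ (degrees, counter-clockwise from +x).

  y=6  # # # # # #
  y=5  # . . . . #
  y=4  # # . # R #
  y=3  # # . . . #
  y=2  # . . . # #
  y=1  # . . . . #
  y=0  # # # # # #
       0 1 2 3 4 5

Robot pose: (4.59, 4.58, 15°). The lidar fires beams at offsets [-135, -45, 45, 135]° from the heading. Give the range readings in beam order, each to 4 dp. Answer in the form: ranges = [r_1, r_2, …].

ranges = [4.1338, 0.4734, 0.8200, 0.6813]

beam 1: φ=-135°, α=240°
  d=(-0.5000,-0.8660)  start (4,4)  tX=1.1800 tY=0.6697  stride 1/|dx|=2.0000 1/|dy|=1.1547
    cross y-line → (4,3), t=0.6697
    cross x-line → (3,3), t=1.1800
    cross y-line → (3,2), t=1.8244
    cross y-line → (3,1), t=2.9791
    cross x-line → (2,1), t=3.1800
    cross y-line → (2,0), t=4.1338 (wall)
  → r_1 = 4.1338
beam 2: φ=-45°, α=330°
  d=(0.8660,-0.5000)  start (4,4)  tX=0.4734 tY=1.1600  stride 1/|dx|=1.1547 1/|dy|=2.0000
    cross x-line → (5,4), t=0.4734 (wall)
  → r_2 = 0.4734
beam 3: φ=45°, α=60°
  d=(0.5000,0.8660)  start (4,4)  tX=0.8200 tY=0.4850  stride 1/|dx|=2.0000 1/|dy|=1.1547
    cross y-line → (4,5), t=0.4850
    cross x-line → (5,5), t=0.8200 (wall)
  → r_3 = 0.8200
beam 4: φ=135°, α=150°
  d=(-0.8660,0.5000)  start (4,4)  tX=0.6813 tY=0.8400  stride 1/|dx|=1.1547 1/|dy|=2.0000
    cross x-line → (3,4), t=0.6813 (wall)
  → r_4 = 0.6813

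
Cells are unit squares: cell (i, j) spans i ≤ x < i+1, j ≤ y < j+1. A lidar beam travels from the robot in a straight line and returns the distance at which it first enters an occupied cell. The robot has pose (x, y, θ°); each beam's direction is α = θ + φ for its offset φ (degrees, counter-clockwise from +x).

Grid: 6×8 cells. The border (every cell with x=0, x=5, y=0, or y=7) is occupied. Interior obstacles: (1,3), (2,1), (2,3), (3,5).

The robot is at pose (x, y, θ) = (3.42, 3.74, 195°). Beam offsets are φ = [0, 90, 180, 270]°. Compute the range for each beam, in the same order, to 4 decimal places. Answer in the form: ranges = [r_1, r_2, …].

ranges = [0.4348, 2.8367, 1.6357, 1.3044]

beam 1: φ=0°, α=195°
  d=(-0.9659,-0.2588)  start (3,3)  tX=0.4348 tY=2.8591  stride 1/|dx|=1.0353 1/|dy|=3.8637
    cross x-line → (2,3), t=0.4348 (wall)
  → r_1 = 0.4348
beam 2: φ=90°, α=285°
  d=(0.2588,-0.9659)  start (3,3)  tX=2.2409 tY=0.7661  stride 1/|dx|=3.8637 1/|dy|=1.0353
    cross y-line → (3,2), t=0.7661
    cross y-line → (3,1), t=1.8014
    cross x-line → (4,1), t=2.2409
    cross y-line → (4,0), t=2.8367 (wall)
  → r_2 = 2.8367
beam 3: φ=180°, α=15°
  d=(0.9659,0.2588)  start (3,3)  tX=0.6005 tY=1.0046  stride 1/|dx|=1.0353 1/|dy|=3.8637
    cross x-line → (4,3), t=0.6005
    cross y-line → (4,4), t=1.0046
    cross x-line → (5,4), t=1.6357 (wall)
  → r_3 = 1.6357
beam 4: φ=270°, α=105°
  d=(-0.2588,0.9659)  start (3,3)  tX=1.6228 tY=0.2692  stride 1/|dx|=3.8637 1/|dy|=1.0353
    cross y-line → (3,4), t=0.2692
    cross y-line → (3,5), t=1.3044 (wall)
  → r_4 = 1.3044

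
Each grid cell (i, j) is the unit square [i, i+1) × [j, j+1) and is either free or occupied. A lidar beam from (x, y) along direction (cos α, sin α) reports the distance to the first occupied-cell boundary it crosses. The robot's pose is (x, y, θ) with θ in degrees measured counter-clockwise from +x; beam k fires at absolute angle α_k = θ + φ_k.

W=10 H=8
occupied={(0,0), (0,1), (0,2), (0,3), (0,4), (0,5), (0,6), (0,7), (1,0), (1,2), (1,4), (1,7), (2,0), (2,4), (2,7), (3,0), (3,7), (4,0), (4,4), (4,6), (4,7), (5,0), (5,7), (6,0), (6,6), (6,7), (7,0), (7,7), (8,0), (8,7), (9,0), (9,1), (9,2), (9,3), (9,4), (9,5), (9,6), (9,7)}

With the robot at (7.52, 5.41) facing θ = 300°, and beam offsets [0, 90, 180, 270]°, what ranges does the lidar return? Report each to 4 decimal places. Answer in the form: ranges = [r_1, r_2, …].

beam 1: φ=0°, α=300°
  dir = (cos 300°, sin 300°) = (0.5000, -0.8660); from cell (7,5)
  next x-line at t=0.9600, next y-line at t=0.4734; Δt_x=2.0000, Δt_y=1.1547
    y: enter (7,4) at t=0.4734
    x: enter (8,4) at t=0.9600
    y: enter (8,3) at t=1.6281
    y: enter (8,2) at t=2.7828
    x: enter (9,2) at t=2.9600 ← occupied
  → r_1 = 2.9600
beam 2: φ=90°, α=30°
  dir = (cos 30°, sin 30°) = (0.8660, 0.5000); from cell (7,5)
  next x-line at t=0.5543, next y-line at t=1.1800; Δt_x=1.1547, Δt_y=2.0000
    x: enter (8,5) at t=0.5543
    y: enter (8,6) at t=1.1800
    x: enter (9,6) at t=1.7090 ← occupied
  → r_2 = 1.7090
beam 3: φ=180°, α=120°
  dir = (cos 120°, sin 120°) = (-0.5000, 0.8660); from cell (7,5)
  next x-line at t=1.0400, next y-line at t=0.6813; Δt_x=2.0000, Δt_y=1.1547
    y: enter (7,6) at t=0.6813
    x: enter (6,6) at t=1.0400 ← occupied
  → r_3 = 1.0400
beam 4: φ=270°, α=210°
  dir = (cos 210°, sin 210°) = (-0.8660, -0.5000); from cell (7,5)
  next x-line at t=0.6004, next y-line at t=0.8200; Δt_x=1.1547, Δt_y=2.0000
    x: enter (6,5) at t=0.6004
    y: enter (6,4) at t=0.8200
    x: enter (5,4) at t=1.7551
    y: enter (5,3) at t=2.8200
    x: enter (4,3) at t=2.9098
    x: enter (3,3) at t=4.0645
    y: enter (3,2) at t=4.8200
    x: enter (2,2) at t=5.2192
    x: enter (1,2) at t=6.3739 ← occupied
  → r_4 = 6.3739

ranges = [2.9600, 1.7090, 1.0400, 6.3739]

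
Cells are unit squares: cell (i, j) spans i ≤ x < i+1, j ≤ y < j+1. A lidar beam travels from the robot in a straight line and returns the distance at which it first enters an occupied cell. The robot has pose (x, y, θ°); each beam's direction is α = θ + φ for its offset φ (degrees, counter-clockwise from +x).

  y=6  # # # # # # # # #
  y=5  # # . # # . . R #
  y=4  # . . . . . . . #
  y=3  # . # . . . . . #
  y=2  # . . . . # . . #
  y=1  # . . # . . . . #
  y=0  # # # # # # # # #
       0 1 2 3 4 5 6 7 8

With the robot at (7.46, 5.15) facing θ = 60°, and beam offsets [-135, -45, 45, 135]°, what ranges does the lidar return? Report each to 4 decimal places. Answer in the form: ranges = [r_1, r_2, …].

ranges = [2.0864, 0.5590, 0.8800, 4.6173]

beam 1: φ=-135°, α=285°
  cosα=0.2588 sinα=-0.9659 | (7,5) | tMaxX 2.0864 tMaxY 0.1553 | tΔX 3.8637 tΔY 1.0353
    t=0.1553 [y] (7,4)
    t=1.1906 [y] (7,3)
    t=2.0864 [x] (8,3) — stop
  → r_1 = 2.0864
beam 2: φ=-45°, α=15°
  cosα=0.9659 sinα=0.2588 | (7,5) | tMaxX 0.5590 tMaxY 3.2841 | tΔX 1.0353 tΔY 3.8637
    t=0.5590 [x] (8,5) — stop
  → r_2 = 0.5590
beam 3: φ=45°, α=105°
  cosα=-0.2588 sinα=0.9659 | (7,5) | tMaxX 1.7773 tMaxY 0.8800 | tΔX 3.8637 tΔY 1.0353
    t=0.8800 [y] (7,6) — stop
  → r_3 = 0.8800
beam 4: φ=135°, α=195°
  cosα=-0.9659 sinα=-0.2588 | (7,5) | tMaxX 0.4762 tMaxY 0.5796 | tΔX 1.0353 tΔY 3.8637
    t=0.4762 [x] (6,5)
    t=0.5796 [y] (6,4)
    t=1.5115 [x] (5,4)
    t=2.5468 [x] (4,4)
    t=3.5821 [x] (3,4)
    t=4.4433 [y] (3,3)
    t=4.6173 [x] (2,3) — stop
  → r_4 = 4.6173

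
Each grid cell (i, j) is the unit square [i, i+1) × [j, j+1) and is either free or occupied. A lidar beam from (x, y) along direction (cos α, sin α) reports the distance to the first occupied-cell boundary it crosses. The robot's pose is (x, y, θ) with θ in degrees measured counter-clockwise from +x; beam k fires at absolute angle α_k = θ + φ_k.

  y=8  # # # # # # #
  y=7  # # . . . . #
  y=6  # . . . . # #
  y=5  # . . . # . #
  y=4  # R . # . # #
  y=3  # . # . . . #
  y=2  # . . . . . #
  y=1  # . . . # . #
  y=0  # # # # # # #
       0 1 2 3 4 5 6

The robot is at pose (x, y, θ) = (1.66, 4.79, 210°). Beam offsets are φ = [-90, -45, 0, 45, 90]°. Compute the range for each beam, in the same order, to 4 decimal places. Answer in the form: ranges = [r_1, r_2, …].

beam 1: φ=-90°, α=120°
  cosα=-0.5000 sinα=0.8660 | (1,4) | tMaxX 1.3200 tMaxY 0.2425 | tΔX 2.0000 tΔY 1.1547
    t=0.2425 [y] (1,5)
    t=1.3200 [x] (0,5) — stop
  → r_1 = 1.3200
beam 2: φ=-45°, α=165°
  cosα=-0.9659 sinα=0.2588 | (1,4) | tMaxX 0.6833 tMaxY 0.8114 | tΔX 1.0353 tΔY 3.8637
    t=0.6833 [x] (0,4) — stop
  → r_2 = 0.6833
beam 3: φ=0°, α=210°
  cosα=-0.8660 sinα=-0.5000 | (1,4) | tMaxX 0.7621 tMaxY 1.5800 | tΔX 1.1547 tΔY 2.0000
    t=0.7621 [x] (0,4) — stop
  → r_3 = 0.7621
beam 4: φ=45°, α=255°
  cosα=-0.2588 sinα=-0.9659 | (1,4) | tMaxX 2.5500 tMaxY 0.8179 | tΔX 3.8637 tΔY 1.0353
    t=0.8179 [y] (1,3)
    t=1.8531 [y] (1,2)
    t=2.5500 [x] (0,2) — stop
  → r_4 = 2.5500
beam 5: φ=90°, α=300°
  cosα=0.5000 sinα=-0.8660 | (1,4) | tMaxX 0.6800 tMaxY 0.9122 | tΔX 2.0000 tΔY 1.1547
    t=0.6800 [x] (2,4)
    t=0.9122 [y] (2,3) — stop
  → r_5 = 0.9122

ranges = [1.3200, 0.6833, 0.7621, 2.5500, 0.9122]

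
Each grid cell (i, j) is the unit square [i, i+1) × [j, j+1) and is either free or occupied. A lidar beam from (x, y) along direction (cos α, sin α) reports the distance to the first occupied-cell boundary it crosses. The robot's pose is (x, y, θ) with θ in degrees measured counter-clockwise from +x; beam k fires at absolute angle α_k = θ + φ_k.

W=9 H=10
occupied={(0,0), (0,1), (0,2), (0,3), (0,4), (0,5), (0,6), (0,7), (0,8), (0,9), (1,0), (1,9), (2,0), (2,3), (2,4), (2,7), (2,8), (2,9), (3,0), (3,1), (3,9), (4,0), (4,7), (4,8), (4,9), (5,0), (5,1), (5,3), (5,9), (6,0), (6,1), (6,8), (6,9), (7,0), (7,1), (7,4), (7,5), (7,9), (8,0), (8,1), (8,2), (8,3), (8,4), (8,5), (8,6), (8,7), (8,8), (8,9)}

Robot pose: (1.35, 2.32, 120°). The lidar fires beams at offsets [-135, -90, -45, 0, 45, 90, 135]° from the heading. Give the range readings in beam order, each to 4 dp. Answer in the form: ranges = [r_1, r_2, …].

beam 1: φ=-135°, α=345°
  dir = (cos 345°, sin 345°) = (0.9659, -0.2588); from cell (1,2)
  next x-line at t=0.6729, next y-line at t=1.2364; Δt_x=1.0353, Δt_y=3.8637
    x: enter (2,2) at t=0.6729
    y: enter (2,1) at t=1.2364
    x: enter (3,1) at t=1.7082 ← occupied
  → r_1 = 1.7082
beam 2: φ=-90°, α=30°
  dir = (cos 30°, sin 30°) = (0.8660, 0.5000); from cell (1,2)
  next x-line at t=0.7506, next y-line at t=1.3600; Δt_x=1.1547, Δt_y=2.0000
    x: enter (2,2) at t=0.7506
    y: enter (2,3) at t=1.3600 ← occupied
  → r_2 = 1.3600
beam 3: φ=-45°, α=75°
  dir = (cos 75°, sin 75°) = (0.2588, 0.9659); from cell (1,2)
  next x-line at t=2.5114, next y-line at t=0.7040; Δt_x=3.8637, Δt_y=1.0353
    y: enter (1,3) at t=0.7040
    y: enter (1,4) at t=1.7393
    x: enter (2,4) at t=2.5114 ← occupied
  → r_3 = 2.5114
beam 4: φ=0°, α=120°
  dir = (cos 120°, sin 120°) = (-0.5000, 0.8660); from cell (1,2)
  next x-line at t=0.7000, next y-line at t=0.7852; Δt_x=2.0000, Δt_y=1.1547
    x: enter (0,2) at t=0.7000 ← occupied
  → r_4 = 0.7000
beam 5: φ=45°, α=165°
  dir = (cos 165°, sin 165°) = (-0.9659, 0.2588); from cell (1,2)
  next x-line at t=0.3623, next y-line at t=2.6273; Δt_x=1.0353, Δt_y=3.8637
    x: enter (0,2) at t=0.3623 ← occupied
  → r_5 = 0.3623
beam 6: φ=90°, α=210°
  dir = (cos 210°, sin 210°) = (-0.8660, -0.5000); from cell (1,2)
  next x-line at t=0.4041, next y-line at t=0.6400; Δt_x=1.1547, Δt_y=2.0000
    x: enter (0,2) at t=0.4041 ← occupied
  → r_6 = 0.4041
beam 7: φ=135°, α=255°
  dir = (cos 255°, sin 255°) = (-0.2588, -0.9659); from cell (1,2)
  next x-line at t=1.3523, next y-line at t=0.3313; Δt_x=3.8637, Δt_y=1.0353
    y: enter (1,1) at t=0.3313
    x: enter (0,1) at t=1.3523 ← occupied
  → r_7 = 1.3523

ranges = [1.7082, 1.3600, 2.5114, 0.7000, 0.3623, 0.4041, 1.3523]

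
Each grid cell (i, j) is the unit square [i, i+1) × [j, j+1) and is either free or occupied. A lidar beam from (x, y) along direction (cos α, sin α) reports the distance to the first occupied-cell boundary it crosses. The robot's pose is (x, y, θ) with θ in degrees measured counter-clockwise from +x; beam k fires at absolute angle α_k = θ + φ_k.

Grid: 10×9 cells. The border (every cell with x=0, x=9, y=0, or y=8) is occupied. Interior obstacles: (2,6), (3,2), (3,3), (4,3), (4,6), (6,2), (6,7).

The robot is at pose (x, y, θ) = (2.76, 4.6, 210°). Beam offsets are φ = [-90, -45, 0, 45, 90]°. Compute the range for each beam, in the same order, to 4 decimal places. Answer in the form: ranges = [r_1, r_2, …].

beam 1: φ=-90°, α=120°
  d=(-0.5000,0.8660)  start (2,4)  tX=1.5200 tY=0.4619  stride 1/|dx|=2.0000 1/|dy|=1.1547
    cross y-line → (2,5), t=0.4619
    cross x-line → (1,5), t=1.5200
    cross y-line → (1,6), t=1.6166
    cross y-line → (1,7), t=2.7713
    cross x-line → (0,7), t=3.5200 (wall)
  → r_1 = 3.5200
beam 2: φ=-45°, α=165°
  d=(-0.9659,0.2588)  start (2,4)  tX=0.7868 tY=1.5455  stride 1/|dx|=1.0353 1/|dy|=3.8637
    cross x-line → (1,4), t=0.7868
    cross y-line → (1,5), t=1.5455
    cross x-line → (0,5), t=1.8221 (wall)
  → r_2 = 1.8221
beam 3: φ=0°, α=210°
  d=(-0.8660,-0.5000)  start (2,4)  tX=0.8776 tY=1.2000  stride 1/|dx|=1.1547 1/|dy|=2.0000
    cross x-line → (1,4), t=0.8776
    cross y-line → (1,3), t=1.2000
    cross x-line → (0,3), t=2.0323 (wall)
  → r_3 = 2.0323
beam 4: φ=45°, α=255°
  d=(-0.2588,-0.9659)  start (2,4)  tX=2.9364 tY=0.6212  stride 1/|dx|=3.8637 1/|dy|=1.0353
    cross y-line → (2,3), t=0.6212
    cross y-line → (2,2), t=1.6564
    cross y-line → (2,1), t=2.6917
    cross x-line → (1,1), t=2.9364
    cross y-line → (1,0), t=3.7270 (wall)
  → r_4 = 3.7270
beam 5: φ=90°, α=300°
  d=(0.5000,-0.8660)  start (2,4)  tX=0.4800 tY=0.6928  stride 1/|dx|=2.0000 1/|dy|=1.1547
    cross x-line → (3,4), t=0.4800
    cross y-line → (3,3), t=0.6928 (wall)
  → r_5 = 0.6928

ranges = [3.5200, 1.8221, 2.0323, 3.7270, 0.6928]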